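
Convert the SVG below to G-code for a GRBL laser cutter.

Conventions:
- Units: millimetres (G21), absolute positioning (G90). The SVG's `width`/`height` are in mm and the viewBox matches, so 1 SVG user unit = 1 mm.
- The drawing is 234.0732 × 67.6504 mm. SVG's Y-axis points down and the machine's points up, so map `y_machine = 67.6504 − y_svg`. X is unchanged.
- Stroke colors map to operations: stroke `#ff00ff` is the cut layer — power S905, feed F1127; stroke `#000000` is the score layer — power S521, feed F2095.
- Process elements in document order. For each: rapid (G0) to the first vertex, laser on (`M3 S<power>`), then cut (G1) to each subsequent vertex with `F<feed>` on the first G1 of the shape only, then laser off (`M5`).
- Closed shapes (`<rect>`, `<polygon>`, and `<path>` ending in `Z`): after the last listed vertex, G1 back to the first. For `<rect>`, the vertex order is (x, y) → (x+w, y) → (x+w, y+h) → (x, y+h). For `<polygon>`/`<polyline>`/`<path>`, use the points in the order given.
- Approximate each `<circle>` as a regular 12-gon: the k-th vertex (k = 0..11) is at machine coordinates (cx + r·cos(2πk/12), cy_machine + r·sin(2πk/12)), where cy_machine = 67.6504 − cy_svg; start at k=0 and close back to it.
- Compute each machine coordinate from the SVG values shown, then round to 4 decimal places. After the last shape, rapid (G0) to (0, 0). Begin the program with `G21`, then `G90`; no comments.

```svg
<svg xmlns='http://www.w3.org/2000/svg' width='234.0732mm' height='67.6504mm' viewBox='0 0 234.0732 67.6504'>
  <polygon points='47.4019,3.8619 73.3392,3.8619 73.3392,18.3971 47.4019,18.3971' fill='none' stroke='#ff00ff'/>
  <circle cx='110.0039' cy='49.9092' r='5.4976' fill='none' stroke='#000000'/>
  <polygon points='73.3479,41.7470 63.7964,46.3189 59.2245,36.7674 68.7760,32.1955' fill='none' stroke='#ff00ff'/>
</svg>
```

1 u = 1 mm; y_m = 67.6504 − y.

[1] `<polygon>` rectangle, #ff00ff→cut S905 F1127: (47.4019,63.7885) → (73.3392,63.7885) → (73.3392,49.2533) → (47.4019,49.2533) → (47.4019,63.7885) (closed)

[2] `<circle>` circle, #000000→score S521 F2095: (115.5015,17.7412) → (114.7650,20.4900) → (112.7527,22.5023) → (110.0039,23.2388) → (107.2551,22.5023) → (105.2428,20.4900) → (104.5063,17.7412) → (105.2428,14.9924) → (107.2551,12.9801) → (110.0039,12.2436) → (112.7527,12.9801) → (114.7650,14.9924) → (115.5015,17.7412) (closed)

[3] `<polygon>` regular polygon, #ff00ff→cut S905 F1127: (73.3479,25.9034) → (63.7964,21.3315) → (59.2245,30.8830) → (68.7760,35.4549) → (73.3479,25.9034) (closed)

G21
G90
G0 X47.4019 Y63.7885
M3 S905
G1 X73.3392 Y63.7885 F1127
G1 X73.3392 Y49.2533
G1 X47.4019 Y49.2533
G1 X47.4019 Y63.7885
M5
G0 X115.5015 Y17.7412
M3 S521
G1 X114.7650 Y20.4900 F2095
G1 X112.7527 Y22.5023
G1 X110.0039 Y23.2388
G1 X107.2551 Y22.5023
G1 X105.2428 Y20.4900
G1 X104.5063 Y17.7412
G1 X105.2428 Y14.9924
G1 X107.2551 Y12.9801
G1 X110.0039 Y12.2436
G1 X112.7527 Y12.9801
G1 X114.7650 Y14.9924
G1 X115.5015 Y17.7412
M5
G0 X73.3479 Y25.9034
M3 S905
G1 X63.7964 Y21.3315 F1127
G1 X59.2245 Y30.8830
G1 X68.7760 Y35.4549
G1 X73.3479 Y25.9034
M5
G0 X0.0000 Y0.0000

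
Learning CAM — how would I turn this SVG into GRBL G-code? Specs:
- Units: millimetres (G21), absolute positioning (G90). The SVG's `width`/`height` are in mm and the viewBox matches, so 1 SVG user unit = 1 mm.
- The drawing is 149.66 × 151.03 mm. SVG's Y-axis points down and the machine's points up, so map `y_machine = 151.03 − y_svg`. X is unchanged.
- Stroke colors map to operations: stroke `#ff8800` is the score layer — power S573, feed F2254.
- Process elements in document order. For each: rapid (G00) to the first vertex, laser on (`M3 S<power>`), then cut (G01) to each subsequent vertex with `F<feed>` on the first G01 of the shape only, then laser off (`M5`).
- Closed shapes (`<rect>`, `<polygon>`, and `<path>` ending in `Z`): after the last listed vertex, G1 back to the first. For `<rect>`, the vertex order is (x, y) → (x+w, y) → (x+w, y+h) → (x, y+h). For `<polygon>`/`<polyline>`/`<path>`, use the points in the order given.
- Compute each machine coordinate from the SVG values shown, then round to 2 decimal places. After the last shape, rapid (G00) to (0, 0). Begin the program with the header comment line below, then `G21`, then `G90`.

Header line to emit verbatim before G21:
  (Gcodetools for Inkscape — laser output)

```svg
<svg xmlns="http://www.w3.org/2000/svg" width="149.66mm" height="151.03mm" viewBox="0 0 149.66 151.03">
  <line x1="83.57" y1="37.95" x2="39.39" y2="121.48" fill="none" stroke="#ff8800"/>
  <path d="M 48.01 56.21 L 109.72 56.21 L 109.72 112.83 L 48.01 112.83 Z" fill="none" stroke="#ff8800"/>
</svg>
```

viewBox `0 0 149.66 151.03` with mm width/height → 1 unit = 1 mm. Flip: y_m = 151.03 − y_svg.

**Shape 1** — `<line>` line segment, stroke `#ff8800` → score (S573, F2254). Machine vertices: (83.57,113.08) → (39.39,29.55). Open path.

**Shape 2** — `<path>` rectangle, stroke `#ff8800` → score (S573, F2254). Machine vertices: (48.01,94.82) → (109.72,94.82) → (109.72,38.20) → (48.01,38.20) → (48.01,94.82). Closed: final G1 returns to the first vertex.

(Gcodetools for Inkscape — laser output)
G21
G90
G00 X83.57 Y113.08
M3 S573
G01 X39.39 Y29.55 F2254
M5
G00 X48.01 Y94.82
M3 S573
G01 X109.72 Y94.82 F2254
G01 X109.72 Y38.20
G01 X48.01 Y38.20
G01 X48.01 Y94.82
M5
G00 X0.00 Y0.00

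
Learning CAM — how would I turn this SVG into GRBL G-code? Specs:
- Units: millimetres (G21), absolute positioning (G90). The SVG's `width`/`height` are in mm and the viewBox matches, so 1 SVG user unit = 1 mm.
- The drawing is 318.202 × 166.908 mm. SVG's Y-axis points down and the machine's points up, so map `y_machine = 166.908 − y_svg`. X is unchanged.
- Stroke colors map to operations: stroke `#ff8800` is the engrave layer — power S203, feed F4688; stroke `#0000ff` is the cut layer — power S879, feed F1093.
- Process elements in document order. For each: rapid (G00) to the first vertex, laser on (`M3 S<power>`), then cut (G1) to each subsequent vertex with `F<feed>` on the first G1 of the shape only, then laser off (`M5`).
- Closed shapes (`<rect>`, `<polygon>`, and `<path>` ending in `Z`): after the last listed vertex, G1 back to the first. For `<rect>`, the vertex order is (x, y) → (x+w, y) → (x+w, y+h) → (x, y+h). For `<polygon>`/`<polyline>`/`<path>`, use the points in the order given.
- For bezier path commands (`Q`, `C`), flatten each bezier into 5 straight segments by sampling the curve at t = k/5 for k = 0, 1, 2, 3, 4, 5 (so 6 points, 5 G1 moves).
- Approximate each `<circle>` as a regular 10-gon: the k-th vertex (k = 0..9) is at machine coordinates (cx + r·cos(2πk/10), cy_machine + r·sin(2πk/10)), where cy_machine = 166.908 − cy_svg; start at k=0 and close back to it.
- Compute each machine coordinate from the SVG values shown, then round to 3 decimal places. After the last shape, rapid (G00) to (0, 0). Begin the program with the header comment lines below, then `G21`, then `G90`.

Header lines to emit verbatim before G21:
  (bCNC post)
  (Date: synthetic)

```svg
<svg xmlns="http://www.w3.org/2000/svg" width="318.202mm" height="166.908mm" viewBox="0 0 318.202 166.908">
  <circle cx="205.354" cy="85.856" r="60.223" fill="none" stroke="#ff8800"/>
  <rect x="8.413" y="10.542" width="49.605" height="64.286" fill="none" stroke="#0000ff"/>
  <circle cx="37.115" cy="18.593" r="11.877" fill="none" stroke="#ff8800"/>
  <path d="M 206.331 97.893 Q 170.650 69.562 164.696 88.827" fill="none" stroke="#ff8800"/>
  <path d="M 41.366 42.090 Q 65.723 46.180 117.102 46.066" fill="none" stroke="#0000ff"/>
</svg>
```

(bCNC post)
(Date: synthetic)
G21
G90
G00 X265.577 Y81.052
M3 S203
G1 X254.075 Y116.450 F4688
G1 X223.964 Y138.327
G1 X186.744 Y138.327
G1 X156.633 Y116.450
G1 X145.131 Y81.052
G1 X156.633 Y45.654
G1 X186.744 Y23.777
G1 X223.964 Y23.777
G1 X254.075 Y45.654
G1 X265.577 Y81.052
M5
G00 X8.413 Y156.366
M3 S879
G1 X58.018 Y156.366 F1093
G1 X58.018 Y92.080
G1 X8.413 Y92.080
G1 X8.413 Y156.366
M5
G00 X48.992 Y148.315
M3 S203
G1 X46.724 Y155.296 F4688
G1 X40.785 Y159.611
G1 X33.445 Y159.611
G1 X27.506 Y155.296
G1 X25.238 Y148.315
G1 X27.506 Y141.334
G1 X33.445 Y137.019
G1 X40.785 Y137.019
G1 X46.724 Y141.334
G1 X48.992 Y148.315
M5
G00 X206.331 Y69.015
M3 S203
G1 X193.248 Y78.444 F4688
G1 X182.543 Y84.064
G1 X174.216 Y85.878
G1 X168.267 Y83.883
G1 X164.696 Y78.081
M5
G00 X41.366 Y124.818
M3 S879
G1 X52.190 Y123.350 F1093
G1 X65.175 Y122.219
G1 X80.322 Y121.423
G1 X97.631 Y120.965
G1 X117.102 Y120.842
M5
G00 X0.000 Y0.000

Since the viewBox matches the mm dimensions, user units are millimetres directly. The only transform is the Y-flip y_m = 166.908 − y_svg.

Shape 1 is a circle drawn with `<circle>`. Its stroke #ff8800 means engrave at S203, F4688. After flipping Y the toolpath is (265.577,81.052) → (254.075,116.450) → (223.964,138.327) → (186.744,138.327) → (156.633,116.450) → (145.131,81.052) → (156.633,45.654) → (186.744,23.777) → (223.964,23.777) → (254.075,45.654) → (265.577,81.052), returning to the start.

Shape 2 is a rectangle drawn with `<rect>`. Its stroke #0000ff means cut at S879, F1093. After flipping Y the toolpath is (8.413,156.366) → (58.018,156.366) → (58.018,92.080) → (8.413,92.080) → (8.413,156.366), returning to the start.

Shape 3 is a circle drawn with `<circle>`. Its stroke #ff8800 means engrave at S203, F4688. After flipping Y the toolpath is (48.992,148.315) → (46.724,155.296) → (40.785,159.611) → (33.445,159.611) → (27.506,155.296) → (25.238,148.315) → (27.506,141.334) → (33.445,137.019) → (40.785,137.019) → (46.724,141.334) → (48.992,148.315), returning to the start.

Shape 4 is a quadratic bezier drawn with `<path>`. Its stroke #ff8800 means engrave at S203, F4688. After flipping Y the toolpath is (206.331,69.015) → (193.248,78.444) → (182.543,84.064) → (174.216,85.878) → (168.267,83.883) → (164.696,78.081).

Shape 5 is a quadratic bezier drawn with `<path>`. Its stroke #0000ff means cut at S879, F1093. After flipping Y the toolpath is (41.366,124.818) → (52.190,123.350) → (65.175,122.219) → (80.322,121.423) → (97.631,120.965) → (117.102,120.842).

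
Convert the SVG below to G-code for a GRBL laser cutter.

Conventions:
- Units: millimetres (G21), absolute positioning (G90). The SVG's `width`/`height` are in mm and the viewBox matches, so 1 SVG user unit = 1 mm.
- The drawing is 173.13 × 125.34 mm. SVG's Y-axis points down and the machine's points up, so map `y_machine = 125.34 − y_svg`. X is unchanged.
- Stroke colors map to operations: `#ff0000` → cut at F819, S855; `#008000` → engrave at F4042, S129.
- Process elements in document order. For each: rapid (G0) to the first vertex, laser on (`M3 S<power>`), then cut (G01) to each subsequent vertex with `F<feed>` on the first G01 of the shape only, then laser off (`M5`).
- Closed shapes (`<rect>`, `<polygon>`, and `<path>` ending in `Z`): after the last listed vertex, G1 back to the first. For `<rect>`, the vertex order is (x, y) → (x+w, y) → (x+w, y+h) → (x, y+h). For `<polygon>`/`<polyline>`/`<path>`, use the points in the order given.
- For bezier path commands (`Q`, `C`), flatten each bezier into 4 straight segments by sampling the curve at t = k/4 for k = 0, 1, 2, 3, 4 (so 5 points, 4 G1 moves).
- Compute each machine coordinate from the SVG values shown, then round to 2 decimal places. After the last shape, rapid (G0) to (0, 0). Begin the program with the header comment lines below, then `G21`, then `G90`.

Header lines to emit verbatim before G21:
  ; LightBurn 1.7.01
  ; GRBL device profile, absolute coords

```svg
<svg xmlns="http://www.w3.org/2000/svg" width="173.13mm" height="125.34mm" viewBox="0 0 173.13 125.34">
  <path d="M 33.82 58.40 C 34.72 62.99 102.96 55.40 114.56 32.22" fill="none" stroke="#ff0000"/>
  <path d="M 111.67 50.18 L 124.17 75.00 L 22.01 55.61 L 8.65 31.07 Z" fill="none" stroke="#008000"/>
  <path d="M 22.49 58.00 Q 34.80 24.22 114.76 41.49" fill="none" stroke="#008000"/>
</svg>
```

Since the viewBox matches the mm dimensions, user units are millimetres directly. The only transform is the Y-flip y_m = 125.34 − y_svg.

Shape 1 is a cubic bezier drawn with `<path>`. Its stroke #ff0000 means cut at S855, F819. After flipping Y the toolpath is (33.82,66.94) → (45.18,65.83) → (70.18,69.62) → (97.18,78.60) → (114.56,93.12).

Shape 2 is a closed polygon drawn with `<path>`. Its stroke #008000 means engrave at S129, F4042. After flipping Y the toolpath is (111.67,75.16) → (124.17,50.34) → (22.01,69.73) → (8.65,94.27) → (111.67,75.16), returning to the start.

Shape 3 is a quadratic bezier drawn with `<path>`. Its stroke #008000 means engrave at S129, F4042. After flipping Y the toolpath is (22.49,67.34) → (32.87,81.04) → (51.71,88.36) → (79.01,89.29) → (114.76,83.85).

; LightBurn 1.7.01
; GRBL device profile, absolute coords
G21
G90
G0 X33.82 Y66.94
M3 S855
G01 X45.18 Y65.83 F819
G01 X70.18 Y69.62
G01 X97.18 Y78.60
G01 X114.56 Y93.12
M5
G0 X111.67 Y75.16
M3 S129
G01 X124.17 Y50.34 F4042
G01 X22.01 Y69.73
G01 X8.65 Y94.27
G01 X111.67 Y75.16
M5
G0 X22.49 Y67.34
M3 S129
G01 X32.87 Y81.04 F4042
G01 X51.71 Y88.36
G01 X79.01 Y89.29
G01 X114.76 Y83.85
M5
G0 X0.00 Y0.00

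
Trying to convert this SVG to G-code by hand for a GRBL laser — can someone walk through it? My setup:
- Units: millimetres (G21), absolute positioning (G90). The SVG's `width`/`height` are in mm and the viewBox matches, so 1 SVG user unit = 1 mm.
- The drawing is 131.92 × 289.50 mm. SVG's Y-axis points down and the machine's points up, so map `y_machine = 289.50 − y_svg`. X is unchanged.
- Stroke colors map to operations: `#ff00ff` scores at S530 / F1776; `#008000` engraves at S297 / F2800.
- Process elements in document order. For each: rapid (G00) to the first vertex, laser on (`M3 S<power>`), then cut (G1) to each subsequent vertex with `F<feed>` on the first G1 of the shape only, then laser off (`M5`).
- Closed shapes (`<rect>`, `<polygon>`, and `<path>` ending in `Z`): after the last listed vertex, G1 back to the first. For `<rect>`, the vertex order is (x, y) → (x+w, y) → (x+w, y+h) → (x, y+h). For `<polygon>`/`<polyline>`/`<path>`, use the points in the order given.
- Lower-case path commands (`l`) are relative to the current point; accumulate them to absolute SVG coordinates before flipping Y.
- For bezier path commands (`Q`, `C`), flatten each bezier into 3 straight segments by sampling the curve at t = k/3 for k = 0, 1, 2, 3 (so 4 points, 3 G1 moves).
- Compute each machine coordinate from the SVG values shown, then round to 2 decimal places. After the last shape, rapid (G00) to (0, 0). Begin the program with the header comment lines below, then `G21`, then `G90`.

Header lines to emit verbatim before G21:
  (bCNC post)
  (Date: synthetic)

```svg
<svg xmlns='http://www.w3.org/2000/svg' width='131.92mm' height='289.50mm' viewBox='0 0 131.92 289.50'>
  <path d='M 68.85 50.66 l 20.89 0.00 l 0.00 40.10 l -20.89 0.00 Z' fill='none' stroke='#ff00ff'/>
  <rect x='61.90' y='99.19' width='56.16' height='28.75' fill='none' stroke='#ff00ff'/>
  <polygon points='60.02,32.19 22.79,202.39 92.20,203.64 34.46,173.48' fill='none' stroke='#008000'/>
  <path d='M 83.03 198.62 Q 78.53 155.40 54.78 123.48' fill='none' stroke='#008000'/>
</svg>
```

1 u = 1 mm; y_m = 289.50 − y.

[1] `<path>` rectangle, #ff00ff→score S530 F1776: (68.85,238.84) → (89.74,238.84) → (89.74,198.74) → (68.85,198.74) → (68.85,238.84) (closed)

[2] `<rect>` rectangle, #ff00ff→score S530 F1776: (61.90,190.31) → (118.06,190.31) → (118.06,161.56) → (61.90,161.56) → (61.90,190.31) (closed)

[3] `<polygon>` closed polygon, #008000→engrave S297 F2800: (60.02,257.31) → (22.79,87.11) → (92.20,85.86) → (34.46,116.02) → (60.02,257.31) (closed)

[4] `<path>` quadratic bezier, #008000→engrave S297 F2800: (83.03,90.88) → (77.89,118.44) → (68.47,143.48) → (54.78,166.02)

(bCNC post)
(Date: synthetic)
G21
G90
G00 X68.85 Y238.84
M3 S530
G1 X89.74 Y238.84 F1776
G1 X89.74 Y198.74
G1 X68.85 Y198.74
G1 X68.85 Y238.84
M5
G00 X61.90 Y190.31
M3 S530
G1 X118.06 Y190.31 F1776
G1 X118.06 Y161.56
G1 X61.90 Y161.56
G1 X61.90 Y190.31
M5
G00 X60.02 Y257.31
M3 S297
G1 X22.79 Y87.11 F2800
G1 X92.20 Y85.86
G1 X34.46 Y116.02
G1 X60.02 Y257.31
M5
G00 X83.03 Y90.88
M3 S297
G1 X77.89 Y118.44 F2800
G1 X68.47 Y143.48
G1 X54.78 Y166.02
M5
G00 X0.00 Y0.00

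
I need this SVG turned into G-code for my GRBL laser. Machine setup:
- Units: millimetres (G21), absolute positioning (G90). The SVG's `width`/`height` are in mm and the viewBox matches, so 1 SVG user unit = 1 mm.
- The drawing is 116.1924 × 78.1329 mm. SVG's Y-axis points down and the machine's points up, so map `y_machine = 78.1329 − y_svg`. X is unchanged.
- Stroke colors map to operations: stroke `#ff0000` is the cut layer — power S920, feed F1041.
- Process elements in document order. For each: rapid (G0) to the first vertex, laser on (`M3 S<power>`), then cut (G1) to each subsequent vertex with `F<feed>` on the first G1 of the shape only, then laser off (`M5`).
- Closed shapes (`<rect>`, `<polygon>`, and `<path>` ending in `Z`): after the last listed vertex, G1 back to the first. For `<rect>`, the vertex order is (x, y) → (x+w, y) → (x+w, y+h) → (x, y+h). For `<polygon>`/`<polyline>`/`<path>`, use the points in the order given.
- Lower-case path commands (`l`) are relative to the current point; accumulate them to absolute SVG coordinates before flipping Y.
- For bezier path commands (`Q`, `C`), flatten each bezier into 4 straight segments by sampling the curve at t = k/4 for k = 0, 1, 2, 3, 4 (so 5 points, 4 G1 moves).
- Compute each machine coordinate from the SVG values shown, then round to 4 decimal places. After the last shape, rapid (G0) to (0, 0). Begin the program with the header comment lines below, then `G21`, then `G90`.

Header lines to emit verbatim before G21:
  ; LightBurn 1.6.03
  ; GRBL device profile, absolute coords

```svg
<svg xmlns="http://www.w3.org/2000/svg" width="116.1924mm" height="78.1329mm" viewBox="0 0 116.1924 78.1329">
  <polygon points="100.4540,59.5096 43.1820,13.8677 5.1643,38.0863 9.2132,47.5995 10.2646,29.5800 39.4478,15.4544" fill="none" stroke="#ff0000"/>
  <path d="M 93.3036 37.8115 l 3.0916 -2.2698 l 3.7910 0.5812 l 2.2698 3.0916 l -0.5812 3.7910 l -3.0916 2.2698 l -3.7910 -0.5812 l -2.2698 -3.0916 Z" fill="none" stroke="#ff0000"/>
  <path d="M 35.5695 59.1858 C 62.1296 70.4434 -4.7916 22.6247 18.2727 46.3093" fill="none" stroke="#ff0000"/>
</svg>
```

viewBox `0 0 116.1924 78.1329` with mm width/height → 1 unit = 1 mm. Flip: y_m = 78.1329 − y_svg.

**Shape 1** — `<polygon>` closed polygon, stroke `#ff0000` → cut (S920, F1041). Machine vertices: (100.4540,18.6233) → (43.1820,64.2652) → (5.1643,40.0466) → (9.2132,30.5334) → (10.2646,48.5529) → (39.4478,62.6785) → (100.4540,18.6233). Closed: final G1 returns to the first vertex.

**Shape 2** — `<path>` regular polygon, stroke `#ff0000` → cut (S920, F1041). Machine vertices: (93.3036,40.3214) → (96.3952,42.5912) → (100.1862,42.0100) → (102.4560,38.9184) → (101.8748,35.1274) → (98.7832,32.8576) → (94.9922,33.4388) → (92.7224,36.5304) → (93.3036,40.3214). Closed: final G1 returns to the first vertex.

**Shape 3** — `<path>` cubic bezier, stroke `#ff0000` → cut (S920, F1041). Control points (SVG): P0=(35.5695,59.1858), P1=(62.1296,70.4434), P2=(-4.7916,22.6247), P3=(18.2727,46.3093); sampled at t=k/4. Machine vertices: (35.5695,18.9471) → (40.8285,19.5404) → (28.2320,30.0455) → (14.9801,38.2205) → (18.2727,31.8236). Open path.

; LightBurn 1.6.03
; GRBL device profile, absolute coords
G21
G90
G0 X100.4540 Y18.6233
M3 S920
G1 X43.1820 Y64.2652 F1041
G1 X5.1643 Y40.0466
G1 X9.2132 Y30.5334
G1 X10.2646 Y48.5529
G1 X39.4478 Y62.6785
G1 X100.4540 Y18.6233
M5
G0 X93.3036 Y40.3214
M3 S920
G1 X96.3952 Y42.5912 F1041
G1 X100.1862 Y42.0100
G1 X102.4560 Y38.9184
G1 X101.8748 Y35.1274
G1 X98.7832 Y32.8576
G1 X94.9922 Y33.4388
G1 X92.7224 Y36.5304
G1 X93.3036 Y40.3214
M5
G0 X35.5695 Y18.9471
M3 S920
G1 X40.8285 Y19.5404 F1041
G1 X28.2320 Y30.0455
G1 X14.9801 Y38.2205
G1 X18.2727 Y31.8236
M5
G0 X0.0000 Y0.0000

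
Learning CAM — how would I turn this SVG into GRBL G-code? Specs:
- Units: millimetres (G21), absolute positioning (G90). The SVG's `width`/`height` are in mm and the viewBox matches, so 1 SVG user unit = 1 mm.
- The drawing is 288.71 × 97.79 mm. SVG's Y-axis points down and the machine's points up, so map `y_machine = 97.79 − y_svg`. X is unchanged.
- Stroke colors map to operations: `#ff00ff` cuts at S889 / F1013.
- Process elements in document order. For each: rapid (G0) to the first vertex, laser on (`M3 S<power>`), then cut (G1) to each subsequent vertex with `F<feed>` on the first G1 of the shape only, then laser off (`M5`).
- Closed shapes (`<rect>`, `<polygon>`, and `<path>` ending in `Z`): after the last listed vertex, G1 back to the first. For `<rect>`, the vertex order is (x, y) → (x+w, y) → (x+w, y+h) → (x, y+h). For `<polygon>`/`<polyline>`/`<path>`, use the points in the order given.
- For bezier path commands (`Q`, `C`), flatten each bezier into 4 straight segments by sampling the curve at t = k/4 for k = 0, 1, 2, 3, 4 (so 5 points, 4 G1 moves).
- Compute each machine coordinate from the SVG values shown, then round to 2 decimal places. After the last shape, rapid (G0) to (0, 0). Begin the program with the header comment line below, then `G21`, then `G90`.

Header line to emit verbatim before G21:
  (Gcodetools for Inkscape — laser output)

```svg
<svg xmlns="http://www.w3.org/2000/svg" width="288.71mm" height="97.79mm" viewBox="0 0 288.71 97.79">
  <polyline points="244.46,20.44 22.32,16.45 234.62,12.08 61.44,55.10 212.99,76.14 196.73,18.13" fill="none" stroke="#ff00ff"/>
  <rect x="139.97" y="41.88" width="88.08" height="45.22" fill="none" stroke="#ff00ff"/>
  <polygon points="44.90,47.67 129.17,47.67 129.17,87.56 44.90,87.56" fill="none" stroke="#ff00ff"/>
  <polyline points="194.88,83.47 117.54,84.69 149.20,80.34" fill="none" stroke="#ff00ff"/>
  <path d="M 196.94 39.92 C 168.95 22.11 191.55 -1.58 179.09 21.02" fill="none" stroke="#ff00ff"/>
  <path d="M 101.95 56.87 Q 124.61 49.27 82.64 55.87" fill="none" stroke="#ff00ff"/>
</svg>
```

viewBox `0 0 288.71 97.79` with mm width/height → 1 unit = 1 mm. Flip: y_m = 97.79 − y_svg.

**Shape 1** — `<polyline>` open polyline, stroke `#ff00ff` → cut (S889, F1013). Machine vertices: (244.46,77.35) → (22.32,81.34) → (234.62,85.71) → (61.44,42.69) → (212.99,21.65) → (196.73,79.66). Open path.

**Shape 2** — `<rect>` rectangle, stroke `#ff00ff` → cut (S889, F1013). Machine vertices: (139.97,55.91) → (228.05,55.91) → (228.05,10.69) → (139.97,10.69) → (139.97,55.91). Closed: final G1 returns to the first vertex.

**Shape 3** — `<polygon>` rectangle, stroke `#ff00ff` → cut (S889, F1013). Machine vertices: (44.90,50.12) → (129.17,50.12) → (129.17,10.23) → (44.90,10.23) → (44.90,50.12). Closed: final G1 returns to the first vertex.

**Shape 4** — `<polyline>` open polyline, stroke `#ff00ff` → cut (S889, F1013). Machine vertices: (194.88,14.32) → (117.54,13.10) → (149.20,17.45). Open path.

**Shape 5** — `<path>` cubic bezier, stroke `#ff00ff` → cut (S889, F1013). Control points (SVG): P0=(196.94,39.92), P1=(168.95,22.11), P2=(191.55,-1.58), P3=(179.09,21.02); sampled at t=k/4. Machine vertices: (196.94,57.87) → (184.09,71.51) → (182.19,82.47) → (183.20,85.86) → (179.09,76.77). Open path.

**Shape 6** — `<path>` quadratic bezier, stroke `#ff00ff` → cut (S889, F1013). Control points (SVG): P0=(101.95,56.87), P1=(124.61,49.27), P2=(82.64,55.87); sampled at t=k/4. Machine vertices: (101.95,40.92) → (109.24,43.83) → (108.45,44.97) → (99.59,44.33) → (82.64,41.92). Open path.

(Gcodetools for Inkscape — laser output)
G21
G90
G0 X244.46 Y77.35
M3 S889
G1 X22.32 Y81.34 F1013
G1 X234.62 Y85.71
G1 X61.44 Y42.69
G1 X212.99 Y21.65
G1 X196.73 Y79.66
M5
G0 X139.97 Y55.91
M3 S889
G1 X228.05 Y55.91 F1013
G1 X228.05 Y10.69
G1 X139.97 Y10.69
G1 X139.97 Y55.91
M5
G0 X44.90 Y50.12
M3 S889
G1 X129.17 Y50.12 F1013
G1 X129.17 Y10.23
G1 X44.90 Y10.23
G1 X44.90 Y50.12
M5
G0 X194.88 Y14.32
M3 S889
G1 X117.54 Y13.10 F1013
G1 X149.20 Y17.45
M5
G0 X196.94 Y57.87
M3 S889
G1 X184.09 Y71.51 F1013
G1 X182.19 Y82.47
G1 X183.20 Y85.86
G1 X179.09 Y76.77
M5
G0 X101.95 Y40.92
M3 S889
G1 X109.24 Y43.83 F1013
G1 X108.45 Y44.97
G1 X99.59 Y44.33
G1 X82.64 Y41.92
M5
G0 X0.00 Y0.00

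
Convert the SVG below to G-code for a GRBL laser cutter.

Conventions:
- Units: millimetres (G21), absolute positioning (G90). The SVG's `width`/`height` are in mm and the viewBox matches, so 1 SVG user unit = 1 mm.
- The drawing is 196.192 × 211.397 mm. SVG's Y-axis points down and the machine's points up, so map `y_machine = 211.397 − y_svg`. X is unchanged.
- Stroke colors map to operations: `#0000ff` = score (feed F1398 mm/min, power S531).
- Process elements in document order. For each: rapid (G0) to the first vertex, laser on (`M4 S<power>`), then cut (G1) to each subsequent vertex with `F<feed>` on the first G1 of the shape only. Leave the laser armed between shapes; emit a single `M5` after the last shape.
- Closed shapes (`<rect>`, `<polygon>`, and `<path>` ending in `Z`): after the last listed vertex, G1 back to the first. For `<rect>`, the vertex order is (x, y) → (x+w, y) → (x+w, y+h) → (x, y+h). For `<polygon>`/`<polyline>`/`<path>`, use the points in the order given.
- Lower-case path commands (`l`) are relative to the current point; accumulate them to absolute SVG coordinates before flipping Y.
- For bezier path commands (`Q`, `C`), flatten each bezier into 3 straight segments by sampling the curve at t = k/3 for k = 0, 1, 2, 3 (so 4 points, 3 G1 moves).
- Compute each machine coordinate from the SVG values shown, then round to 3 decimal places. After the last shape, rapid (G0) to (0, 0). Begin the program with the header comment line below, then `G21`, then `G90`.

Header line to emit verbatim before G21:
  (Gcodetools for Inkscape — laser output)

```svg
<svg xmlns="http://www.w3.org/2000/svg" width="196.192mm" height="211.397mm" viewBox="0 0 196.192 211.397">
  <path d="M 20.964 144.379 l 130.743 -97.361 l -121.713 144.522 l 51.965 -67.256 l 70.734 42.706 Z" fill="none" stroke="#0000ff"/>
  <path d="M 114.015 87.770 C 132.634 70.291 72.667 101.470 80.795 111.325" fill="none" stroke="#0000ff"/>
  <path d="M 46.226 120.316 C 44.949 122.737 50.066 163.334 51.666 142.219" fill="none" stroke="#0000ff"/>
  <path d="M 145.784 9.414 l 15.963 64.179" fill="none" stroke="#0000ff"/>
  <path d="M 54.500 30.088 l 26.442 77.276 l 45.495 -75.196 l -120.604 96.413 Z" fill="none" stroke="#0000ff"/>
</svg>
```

1 u = 1 mm; y_m = 211.397 − y.

[1] `<path>` closed polygon, #0000ff→score S531 F1398: (20.964,67.018) → (151.707,164.379) → (29.994,19.857) → (81.959,87.113) → (152.693,44.407) → (20.964,67.018) (closed)

[2] `<path>` cubic bezier, #0000ff→score S531 F1398: (114.015,123.627) → (111.871,127.479) → (89.933,114.443) → (80.795,100.072)

[3] `<path>` cubic bezier, #0000ff→score S531 F1398: (46.226,91.081) → (46.713,79.634) → (49.261,64.934) → (51.666,69.178)

[4] `<path>` line segment, #0000ff→score S531 F1398: (145.784,201.983) → (161.747,137.804)

[5] `<path>` closed polygon, #0000ff→score S531 F1398: (54.500,181.309) → (80.942,104.033) → (126.437,179.229) → (5.833,82.816) → (54.500,181.309) (closed)

(Gcodetools for Inkscape — laser output)
G21
G90
G0 X20.964 Y67.018
M4 S531
G1 X151.707 Y164.379 F1398
G1 X29.994 Y19.857
G1 X81.959 Y87.113
G1 X152.693 Y44.407
G1 X20.964 Y67.018
G0 X114.015 Y123.627
M4 S531
G1 X111.871 Y127.479 F1398
G1 X89.933 Y114.443
G1 X80.795 Y100.072
G0 X46.226 Y91.081
M4 S531
G1 X46.713 Y79.634 F1398
G1 X49.261 Y64.934
G1 X51.666 Y69.178
G0 X145.784 Y201.983
M4 S531
G1 X161.747 Y137.804 F1398
G0 X54.500 Y181.309
M4 S531
G1 X80.942 Y104.033 F1398
G1 X126.437 Y179.229
G1 X5.833 Y82.816
G1 X54.500 Y181.309
M5
G0 X0.000 Y0.000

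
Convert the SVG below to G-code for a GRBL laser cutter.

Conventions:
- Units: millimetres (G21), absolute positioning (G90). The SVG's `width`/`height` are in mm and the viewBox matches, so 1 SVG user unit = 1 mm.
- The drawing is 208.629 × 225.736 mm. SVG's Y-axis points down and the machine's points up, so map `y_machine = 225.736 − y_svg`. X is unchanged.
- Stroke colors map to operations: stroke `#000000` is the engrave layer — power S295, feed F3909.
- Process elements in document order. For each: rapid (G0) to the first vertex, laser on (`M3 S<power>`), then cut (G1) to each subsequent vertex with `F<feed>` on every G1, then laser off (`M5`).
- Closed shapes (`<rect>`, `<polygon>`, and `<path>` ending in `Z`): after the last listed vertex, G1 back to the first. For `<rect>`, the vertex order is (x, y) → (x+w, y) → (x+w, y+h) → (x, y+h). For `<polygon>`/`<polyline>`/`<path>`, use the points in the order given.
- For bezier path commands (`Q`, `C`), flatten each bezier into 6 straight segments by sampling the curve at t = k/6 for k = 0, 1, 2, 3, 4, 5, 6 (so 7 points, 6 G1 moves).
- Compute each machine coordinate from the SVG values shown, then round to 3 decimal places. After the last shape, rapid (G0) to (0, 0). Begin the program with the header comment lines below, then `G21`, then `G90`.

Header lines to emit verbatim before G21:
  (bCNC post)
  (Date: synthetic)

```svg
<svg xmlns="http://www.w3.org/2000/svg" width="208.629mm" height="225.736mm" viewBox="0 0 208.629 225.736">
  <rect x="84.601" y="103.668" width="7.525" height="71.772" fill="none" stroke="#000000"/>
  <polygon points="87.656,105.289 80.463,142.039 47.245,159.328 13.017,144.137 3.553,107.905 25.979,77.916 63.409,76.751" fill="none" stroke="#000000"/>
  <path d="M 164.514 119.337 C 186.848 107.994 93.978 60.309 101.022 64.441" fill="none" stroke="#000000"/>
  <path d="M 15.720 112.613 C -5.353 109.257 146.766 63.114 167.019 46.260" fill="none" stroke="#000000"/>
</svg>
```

(bCNC post)
(Date: synthetic)
G21
G90
G0 X84.601 Y122.068
M3 S295
G1 X92.126 Y122.068 F3909
G1 X92.126 Y50.296 F3909
G1 X84.601 Y50.296 F3909
G1 X84.601 Y122.068 F3909
M5
G0 X87.656 Y120.447
M3 S295
G1 X80.463 Y83.697 F3909
G1 X47.245 Y66.408 F3909
G1 X13.017 Y81.599 F3909
G1 X3.553 Y117.831 F3909
G1 X25.979 Y147.820 F3909
G1 X63.409 Y148.985 F3909
G1 X87.656 Y120.447 F3909
M5
G0 X164.514 Y106.399
M3 S295
G1 X167.077 Y114.691 F3909
G1 X156.414 Y126.591 F3909
G1 X138.502 Y139.650 F3909
G1 X119.315 Y151.420 F3909
G1 X104.830 Y159.451 F3909
G1 X101.022 Y161.295 F3909
M5
G0 X15.720 Y113.123
M3 S295
G1 X18.204 Y118.033 F3909
G1 X41.079 Y128.072 F3909
G1 X75.872 Y141.238 F3909
G1 X114.109 Y155.528 F3909
G1 X147.316 Y168.942 F3909
G1 X167.019 Y179.476 F3909
M5
G0 X0.000 Y0.000

Since the viewBox matches the mm dimensions, user units are millimetres directly. The only transform is the Y-flip y_m = 225.736 − y_svg.

Shape 1 is a rectangle drawn with `<rect>`. Its stroke #000000 means engrave at S295, F3909. After flipping Y the toolpath is (84.601,122.068) → (92.126,122.068) → (92.126,50.296) → (84.601,50.296) → (84.601,122.068), returning to the start.

Shape 2 is a regular polygon drawn with `<polygon>`. Its stroke #000000 means engrave at S295, F3909. After flipping Y the toolpath is (87.656,120.447) → (80.463,83.697) → (47.245,66.408) → (13.017,81.599) → (3.553,117.831) → (25.979,147.820) → (63.409,148.985) → (87.656,120.447), returning to the start.

Shape 3 is a cubic bezier drawn with `<path>`. Its stroke #000000 means engrave at S295, F3909. After flipping Y the toolpath is (164.514,106.399) → (167.077,114.691) → (156.414,126.591) → (138.502,139.650) → (119.315,151.420) → (104.830,159.451) → (101.022,161.295).

Shape 4 is a cubic bezier drawn with `<path>`. Its stroke #000000 means engrave at S295, F3909. After flipping Y the toolpath is (15.720,113.123) → (18.204,118.033) → (41.079,128.072) → (75.872,141.238) → (114.109,155.528) → (147.316,168.942) → (167.019,179.476).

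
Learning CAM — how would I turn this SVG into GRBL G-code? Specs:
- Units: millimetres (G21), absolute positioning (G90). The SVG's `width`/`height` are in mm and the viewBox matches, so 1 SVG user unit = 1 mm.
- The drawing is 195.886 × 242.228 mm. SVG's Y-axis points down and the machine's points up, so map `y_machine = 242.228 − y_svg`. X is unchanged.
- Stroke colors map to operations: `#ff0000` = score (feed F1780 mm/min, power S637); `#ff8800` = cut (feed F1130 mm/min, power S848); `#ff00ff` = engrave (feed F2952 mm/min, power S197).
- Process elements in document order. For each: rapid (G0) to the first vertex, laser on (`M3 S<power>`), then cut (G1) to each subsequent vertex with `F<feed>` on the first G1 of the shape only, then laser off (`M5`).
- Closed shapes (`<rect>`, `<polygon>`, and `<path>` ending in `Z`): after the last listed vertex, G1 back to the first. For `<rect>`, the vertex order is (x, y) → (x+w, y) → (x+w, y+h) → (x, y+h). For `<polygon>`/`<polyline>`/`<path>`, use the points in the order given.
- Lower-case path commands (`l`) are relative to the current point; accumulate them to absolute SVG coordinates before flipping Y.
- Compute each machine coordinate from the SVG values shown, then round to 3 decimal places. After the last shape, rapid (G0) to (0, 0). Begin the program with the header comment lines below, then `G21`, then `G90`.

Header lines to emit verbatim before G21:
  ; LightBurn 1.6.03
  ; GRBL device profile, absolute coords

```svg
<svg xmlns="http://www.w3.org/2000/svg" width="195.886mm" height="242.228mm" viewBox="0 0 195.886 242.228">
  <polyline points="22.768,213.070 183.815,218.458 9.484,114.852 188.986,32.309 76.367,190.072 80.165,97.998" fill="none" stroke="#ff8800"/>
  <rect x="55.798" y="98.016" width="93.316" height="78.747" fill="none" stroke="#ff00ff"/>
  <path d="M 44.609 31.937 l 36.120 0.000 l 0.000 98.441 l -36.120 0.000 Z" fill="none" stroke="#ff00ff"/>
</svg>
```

; LightBurn 1.6.03
; GRBL device profile, absolute coords
G21
G90
G0 X22.768 Y29.158
M3 S848
G1 X183.815 Y23.770 F1130
G1 X9.484 Y127.376
G1 X188.986 Y209.919
G1 X76.367 Y52.156
G1 X80.165 Y144.230
M5
G0 X55.798 Y144.212
M3 S197
G1 X149.114 Y144.212 F2952
G1 X149.114 Y65.465
G1 X55.798 Y65.465
G1 X55.798 Y144.212
M5
G0 X44.609 Y210.291
M3 S197
G1 X80.729 Y210.291 F2952
G1 X80.729 Y111.850
G1 X44.609 Y111.850
G1 X44.609 Y210.291
M5
G0 X0.000 Y0.000

Since the viewBox matches the mm dimensions, user units are millimetres directly. The only transform is the Y-flip y_m = 242.228 − y_svg.

Shape 1 is a open polyline drawn with `<polyline>`. Its stroke #ff8800 means cut at S848, F1130. After flipping Y the toolpath is (22.768,29.158) → (183.815,23.770) → (9.484,127.376) → (188.986,209.919) → (76.367,52.156) → (80.165,144.230).

Shape 2 is a rectangle drawn with `<rect>`. Its stroke #ff00ff means engrave at S197, F2952. After flipping Y the toolpath is (55.798,144.212) → (149.114,144.212) → (149.114,65.465) → (55.798,65.465) → (55.798,144.212), returning to the start.

Shape 3 is a rectangle drawn with `<path>`. Its stroke #ff00ff means engrave at S197, F2952. After flipping Y the toolpath is (44.609,210.291) → (80.729,210.291) → (80.729,111.850) → (44.609,111.850) → (44.609,210.291), returning to the start.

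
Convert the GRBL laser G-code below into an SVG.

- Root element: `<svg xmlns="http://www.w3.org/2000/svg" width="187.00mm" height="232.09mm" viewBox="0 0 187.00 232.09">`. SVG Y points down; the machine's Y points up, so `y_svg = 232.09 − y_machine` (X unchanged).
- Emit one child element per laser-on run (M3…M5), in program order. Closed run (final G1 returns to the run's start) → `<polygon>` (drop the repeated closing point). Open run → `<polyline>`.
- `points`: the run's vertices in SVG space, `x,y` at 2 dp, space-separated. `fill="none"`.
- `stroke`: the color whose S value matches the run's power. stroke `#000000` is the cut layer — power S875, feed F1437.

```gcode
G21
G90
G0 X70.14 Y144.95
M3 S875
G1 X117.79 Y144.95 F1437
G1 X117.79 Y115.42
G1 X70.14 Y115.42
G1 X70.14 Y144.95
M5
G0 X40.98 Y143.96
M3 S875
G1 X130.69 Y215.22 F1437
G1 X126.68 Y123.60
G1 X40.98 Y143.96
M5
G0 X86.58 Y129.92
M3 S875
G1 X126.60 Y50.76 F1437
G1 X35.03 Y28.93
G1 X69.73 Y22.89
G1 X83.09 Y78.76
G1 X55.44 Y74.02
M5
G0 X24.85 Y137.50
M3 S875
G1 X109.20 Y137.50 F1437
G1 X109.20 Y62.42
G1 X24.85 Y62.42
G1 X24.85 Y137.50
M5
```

Each laser-on run becomes one SVG element. Flip Y back into SVG space with y_svg = 232.09 − y_machine. Every run uses S875, so all elements get stroke `#000000` (cut).

Run 1: The run returns to its start, so emit a `<polygon>` with points (Y-flipped): 70.14,87.14 117.79,87.14 117.79,116.67 70.14,116.67.

Run 2: The run returns to its start, so emit a `<polygon>` with points (Y-flipped): 40.98,88.13 130.69,16.87 126.68,108.49.

Run 3: The run is open, so emit a `<polyline>` with points (Y-flipped): 86.58,102.17 126.60,181.33 35.03,203.16 69.73,209.20 83.09,153.33 55.44,158.07.

Run 4: The run returns to its start, so emit a `<polygon>` with points (Y-flipped): 24.85,94.59 109.20,94.59 109.20,169.67 24.85,169.67.

<svg xmlns="http://www.w3.org/2000/svg" width="187.00mm" height="232.09mm" viewBox="0 0 187.00 232.09">
  <polygon points="70.14,87.14 117.79,87.14 117.79,116.67 70.14,116.67" fill="none" stroke="#000000"/>
  <polygon points="40.98,88.13 130.69,16.87 126.68,108.49" fill="none" stroke="#000000"/>
  <polyline points="86.58,102.17 126.60,181.33 35.03,203.16 69.73,209.20 83.09,153.33 55.44,158.07" fill="none" stroke="#000000"/>
  <polygon points="24.85,94.59 109.20,94.59 109.20,169.67 24.85,169.67" fill="none" stroke="#000000"/>
</svg>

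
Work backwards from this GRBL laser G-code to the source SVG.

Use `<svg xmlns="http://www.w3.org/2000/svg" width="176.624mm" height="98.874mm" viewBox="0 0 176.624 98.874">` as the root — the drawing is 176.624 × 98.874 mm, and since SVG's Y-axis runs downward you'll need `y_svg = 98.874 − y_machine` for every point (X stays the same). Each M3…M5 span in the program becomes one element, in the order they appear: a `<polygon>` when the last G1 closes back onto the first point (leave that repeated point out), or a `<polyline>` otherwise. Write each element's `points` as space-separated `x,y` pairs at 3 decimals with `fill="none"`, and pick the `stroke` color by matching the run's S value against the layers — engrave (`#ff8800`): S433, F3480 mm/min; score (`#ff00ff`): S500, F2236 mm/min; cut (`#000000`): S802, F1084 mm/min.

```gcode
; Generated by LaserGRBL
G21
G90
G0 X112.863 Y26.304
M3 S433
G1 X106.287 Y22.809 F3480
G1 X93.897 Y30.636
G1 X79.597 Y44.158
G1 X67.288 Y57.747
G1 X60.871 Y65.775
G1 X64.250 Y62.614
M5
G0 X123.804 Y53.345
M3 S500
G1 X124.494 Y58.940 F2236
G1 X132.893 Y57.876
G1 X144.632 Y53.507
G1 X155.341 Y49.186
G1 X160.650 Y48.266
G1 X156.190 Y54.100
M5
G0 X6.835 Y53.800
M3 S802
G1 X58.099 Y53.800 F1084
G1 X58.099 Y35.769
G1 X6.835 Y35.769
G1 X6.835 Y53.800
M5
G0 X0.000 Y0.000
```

Each laser-on run becomes one SVG element. Flip Y back into SVG space with y_svg = 98.874 − y_machine.

Run 1: power S433 maps to stroke `#ff8800` (engrave). The run is open, so emit a `<polyline>` with points (Y-flipped): 112.863,72.570 106.287,76.065 93.897,68.238 79.597,54.716 67.288,41.127 60.871,33.099 64.250,36.260.

Run 2: power S500 maps to stroke `#ff00ff` (score). The run is open, so emit a `<polyline>` with points (Y-flipped): 123.804,45.529 124.494,39.934 132.893,40.998 144.632,45.367 155.341,49.688 160.650,50.608 156.190,44.774.

Run 3: power S802 maps to stroke `#000000` (cut). The run returns to its start, so emit a `<polygon>` with points (Y-flipped): 6.835,45.074 58.099,45.074 58.099,63.105 6.835,63.105.

<svg xmlns="http://www.w3.org/2000/svg" width="176.624mm" height="98.874mm" viewBox="0 0 176.624 98.874">
  <polyline points="112.863,72.570 106.287,76.065 93.897,68.238 79.597,54.716 67.288,41.127 60.871,33.099 64.250,36.260" fill="none" stroke="#ff8800"/>
  <polyline points="123.804,45.529 124.494,39.934 132.893,40.998 144.632,45.367 155.341,49.688 160.650,50.608 156.190,44.774" fill="none" stroke="#ff00ff"/>
  <polygon points="6.835,45.074 58.099,45.074 58.099,63.105 6.835,63.105" fill="none" stroke="#000000"/>
</svg>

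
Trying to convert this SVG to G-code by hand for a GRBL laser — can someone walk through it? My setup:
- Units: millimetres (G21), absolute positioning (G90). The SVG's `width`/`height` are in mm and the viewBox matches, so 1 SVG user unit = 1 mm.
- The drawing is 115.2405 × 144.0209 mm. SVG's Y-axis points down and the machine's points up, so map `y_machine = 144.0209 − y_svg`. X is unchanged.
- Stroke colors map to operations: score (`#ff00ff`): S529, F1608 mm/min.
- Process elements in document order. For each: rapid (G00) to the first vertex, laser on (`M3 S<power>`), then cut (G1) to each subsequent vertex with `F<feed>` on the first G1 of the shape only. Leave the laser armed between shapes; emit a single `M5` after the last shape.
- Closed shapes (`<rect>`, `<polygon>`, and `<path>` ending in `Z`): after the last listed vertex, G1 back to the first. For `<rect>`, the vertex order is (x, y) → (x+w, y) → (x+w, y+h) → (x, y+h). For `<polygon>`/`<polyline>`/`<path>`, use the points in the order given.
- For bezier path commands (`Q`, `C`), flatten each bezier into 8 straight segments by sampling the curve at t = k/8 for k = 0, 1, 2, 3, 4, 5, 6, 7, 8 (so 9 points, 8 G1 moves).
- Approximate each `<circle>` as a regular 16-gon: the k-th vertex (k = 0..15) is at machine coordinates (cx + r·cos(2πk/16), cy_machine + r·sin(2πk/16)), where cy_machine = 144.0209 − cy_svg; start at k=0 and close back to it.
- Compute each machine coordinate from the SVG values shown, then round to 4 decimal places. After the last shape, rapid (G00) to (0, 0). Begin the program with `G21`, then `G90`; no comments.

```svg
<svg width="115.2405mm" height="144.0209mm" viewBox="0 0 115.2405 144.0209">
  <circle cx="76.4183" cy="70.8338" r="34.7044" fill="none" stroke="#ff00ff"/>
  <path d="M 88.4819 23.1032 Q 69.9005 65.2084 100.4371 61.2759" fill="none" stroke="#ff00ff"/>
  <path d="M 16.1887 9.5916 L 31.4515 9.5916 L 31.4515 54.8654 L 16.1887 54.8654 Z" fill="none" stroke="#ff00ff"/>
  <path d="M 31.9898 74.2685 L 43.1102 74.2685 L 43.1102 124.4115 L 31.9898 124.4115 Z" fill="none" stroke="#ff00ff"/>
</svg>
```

1 u = 1 mm; y_m = 144.0209 − y.

[1] `<circle>` circle, #ff00ff→score S529 F1608: (111.1227,73.1871) → (108.4810,86.4679) → (100.9580,97.7268) → (89.6991,105.2498) → (76.4183,107.8915) → (63.1375,105.2498) → (51.8786,97.7268) → (44.3556,86.4679) → (41.7139,73.1871) → (44.3556,59.9063) → (51.8786,48.6474) → (63.1375,41.1244) → (76.4183,38.4827) → (89.6991,41.1244) → (100.9580,48.6474) → (108.4810,59.9063) → (111.1227,73.1871) (closed)

[2] `<path>` quadratic bezier, #ff00ff→score S529 F1608: (88.4819,120.9177) → (84.6040,111.1107) → (82.2611,102.7425) → (81.4531,95.8129) → (82.1800,90.3219) → (84.4419,86.2697) → (88.2387,83.6561) → (93.5704,82.4812) → (100.4371,82.7450)

[3] `<path>` rectangle, #ff00ff→score S529 F1608: (16.1887,134.4293) → (31.4515,134.4293) → (31.4515,89.1555) → (16.1887,89.1555) → (16.1887,134.4293) (closed)

[4] `<path>` rectangle, #ff00ff→score S529 F1608: (31.9898,69.7524) → (43.1102,69.7524) → (43.1102,19.6094) → (31.9898,19.6094) → (31.9898,69.7524) (closed)

G21
G90
G00 X111.1227 Y73.1871
M3 S529
G1 X108.4810 Y86.4679 F1608
G1 X100.9580 Y97.7268
G1 X89.6991 Y105.2498
G1 X76.4183 Y107.8915
G1 X63.1375 Y105.2498
G1 X51.8786 Y97.7268
G1 X44.3556 Y86.4679
G1 X41.7139 Y73.1871
G1 X44.3556 Y59.9063
G1 X51.8786 Y48.6474
G1 X63.1375 Y41.1244
G1 X76.4183 Y38.4827
G1 X89.6991 Y41.1244
G1 X100.9580 Y48.6474
G1 X108.4810 Y59.9063
G1 X111.1227 Y73.1871
G00 X88.4819 Y120.9177
M3 S529
G1 X84.6040 Y111.1107 F1608
G1 X82.2611 Y102.7425
G1 X81.4531 Y95.8129
G1 X82.1800 Y90.3219
G1 X84.4419 Y86.2697
G1 X88.2387 Y83.6561
G1 X93.5704 Y82.4812
G1 X100.4371 Y82.7450
G00 X16.1887 Y134.4293
M3 S529
G1 X31.4515 Y134.4293 F1608
G1 X31.4515 Y89.1555
G1 X16.1887 Y89.1555
G1 X16.1887 Y134.4293
G00 X31.9898 Y69.7524
M3 S529
G1 X43.1102 Y69.7524 F1608
G1 X43.1102 Y19.6094
G1 X31.9898 Y19.6094
G1 X31.9898 Y69.7524
M5
G00 X0.0000 Y0.0000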